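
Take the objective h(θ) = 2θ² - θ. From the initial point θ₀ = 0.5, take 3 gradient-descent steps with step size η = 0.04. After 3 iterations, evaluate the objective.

-0.081087746048

h′(θ) = 4θ - 1
Step 1: h′(0.5) = 1; θ₁ = 0.5 − 0.04·1 = 0.46
Step 2: h′(0.46) = 0.84; θ₂ = 0.46 − 0.04·0.84 = 0.4264
Step 3: h′(0.4264) = 0.7056; θ₃ = 0.4264 − 0.04·0.7056 = 0.398176
h(0.398176) = -0.081087746048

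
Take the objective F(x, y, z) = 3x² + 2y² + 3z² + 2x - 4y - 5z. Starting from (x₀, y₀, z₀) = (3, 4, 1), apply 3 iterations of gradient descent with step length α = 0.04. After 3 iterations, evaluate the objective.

∇F = (6x + 2, 4y - 4, 6z - 5)
(x₁, y₁, z₁) = (3, 4, 1) − 0.04·(20, 12, 1) = (2.2, 3.52, 0.96)
(x₂, y₂, z₂) = (2.2, 3.52, 0.96) − 0.04·(15.2, 10.08, 0.76) = (1.592, 3.1168, 0.9296)
(x₃, y₃, z₃) = (1.592, 3.1168, 0.9296) − 0.04·(11.552, 8.4672, 0.5776) = (1.12992, 2.778112, 0.906496)
F(1.12992, 2.778112, 0.906496) = 8.346087182336

8.346087182336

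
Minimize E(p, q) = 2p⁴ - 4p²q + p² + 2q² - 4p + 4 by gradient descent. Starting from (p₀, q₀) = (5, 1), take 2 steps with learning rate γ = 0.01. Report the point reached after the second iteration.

∇E = (8p³ - 8pq + 2p - 4, -4p² + 4q)
Step 1: at (5, 1), ∇E = (966, -96) → (5, 1) − 0.01·(966, -96) = (-4.66, 1.96)
Step 2: at (-4.66, 1.96), ∇E = (-749.808768, -79.0224) → (-4.66, 1.96) − 0.01·(-749.808768, -79.0224) = (2.83808768, 2.750224)

(2.83808768, 2.750224)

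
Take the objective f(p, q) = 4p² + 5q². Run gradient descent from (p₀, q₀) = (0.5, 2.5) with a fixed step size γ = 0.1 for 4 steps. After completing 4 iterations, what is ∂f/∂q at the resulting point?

0

∇f = (8p, 10q)
(p₁, q₁) = (0.5, 2.5) − 0.1·(4, 25) = (0.1, 0)
(p₂, q₂) = (0.1, 0) − 0.1·(0.8, 0) = (0.02, 0)
(p₃, q₃) = (0.02, 0) − 0.1·(0.16, 0) = (0.004, 0)
(p₄, q₄) = (0.004, 0) − 0.1·(0.032, 0) = (0.0008, 0)
∂f/∂q at (0.0008, 0) = 0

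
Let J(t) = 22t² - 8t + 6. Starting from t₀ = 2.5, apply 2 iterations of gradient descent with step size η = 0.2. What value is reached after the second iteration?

141.22

J′(t) = 44t - 8
Step 1: J′(2.5) = 102; t₁ = 2.5 − 0.2·102 = -17.9
Step 2: J′(-17.9) = -795.6; t₂ = -17.9 − 0.2·(-795.6) = 141.22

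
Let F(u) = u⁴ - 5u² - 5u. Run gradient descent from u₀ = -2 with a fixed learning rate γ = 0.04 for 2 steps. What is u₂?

-1.28000512

F′(u) = 4u³ - 10u - 5
u₁ = -2 − 0.04·(-17) = -1.32
u₂ = -1.32 − 0.04·(-0.999872) = -1.28000512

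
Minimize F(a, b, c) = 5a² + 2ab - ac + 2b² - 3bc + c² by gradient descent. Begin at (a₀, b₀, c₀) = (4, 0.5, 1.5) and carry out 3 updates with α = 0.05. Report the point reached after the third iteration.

∇F = (10a + 2b - c, 2a + 4b - 3c, -a - 3b + 2c)
Step 1: at (4, 0.5, 1.5), ∇F = (39.5, 5.5, -2.5) → (4, 0.5, 1.5) − 0.05·(39.5, 5.5, -2.5) = (2.025, 0.225, 1.625)
Step 2: at (2.025, 0.225, 1.625), ∇F = (19.075, 0.075, 0.55) → (2.025, 0.225, 1.625) − 0.05·(19.075, 0.075, 0.55) = (1.07125, 0.22125, 1.5975)
Step 3: at (1.07125, 0.22125, 1.5975), ∇F = (9.5575, -1.765, 1.46) → (1.07125, 0.22125, 1.5975) − 0.05·(9.5575, -1.765, 1.46) = (0.593375, 0.3095, 1.5245)

(0.593375, 0.3095, 1.5245)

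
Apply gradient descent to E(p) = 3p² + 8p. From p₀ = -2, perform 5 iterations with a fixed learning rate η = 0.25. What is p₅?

E′(p) = 6p + 8
Step 1: E′(-2) = -4; p₁ = -2 − 0.25·(-4) = -1
Step 2: E′(-1) = 2; p₂ = -1 − 0.25·2 = -1.5
Step 3: E′(-1.5) = -1; p₃ = -1.5 − 0.25·(-1) = -1.25
Step 4: E′(-1.25) = 0.5; p₄ = -1.25 − 0.25·0.5 = -1.375
Step 5: E′(-1.375) = -0.25; p₅ = -1.375 − 0.25·(-0.25) = -1.3125

-1.3125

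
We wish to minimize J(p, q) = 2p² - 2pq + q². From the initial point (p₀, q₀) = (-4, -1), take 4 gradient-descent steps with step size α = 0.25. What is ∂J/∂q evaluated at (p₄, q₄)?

-0.75

∇J = (4p - 2q, -2p + 2q)
Step 1: at (-4, -1), ∇J = (-14, 6) → (-4, -1) − 0.25·(-14, 6) = (-0.5, -2.5)
Step 2: at (-0.5, -2.5), ∇J = (3, -4) → (-0.5, -2.5) − 0.25·(3, -4) = (-1.25, -1.5)
Step 3: at (-1.25, -1.5), ∇J = (-2, -0.5) → (-1.25, -1.5) − 0.25·(-2, -0.5) = (-0.75, -1.375)
Step 4: at (-0.75, -1.375), ∇J = (-0.25, -1.25) → (-0.75, -1.375) − 0.25·(-0.25, -1.25) = (-0.6875, -1.0625)
∂J/∂q at (-0.6875, -1.0625) = -0.75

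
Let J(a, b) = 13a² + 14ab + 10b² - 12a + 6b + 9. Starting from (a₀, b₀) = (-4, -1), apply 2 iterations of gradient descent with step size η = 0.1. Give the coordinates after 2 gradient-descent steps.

(-21.6, -19.2)

∇J = (26a + 14b - 12, 14a + 20b + 6)
Step 1: at (-4, -1), ∇J = (-130, -70) → (-4, -1) − 0.1·(-130, -70) = (9, 6)
Step 2: at (9, 6), ∇J = (306, 252) → (9, 6) − 0.1·(306, 252) = (-21.6, -19.2)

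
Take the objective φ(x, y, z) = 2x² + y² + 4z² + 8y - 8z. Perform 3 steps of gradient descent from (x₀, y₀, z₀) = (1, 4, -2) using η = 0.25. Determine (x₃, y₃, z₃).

(0, -3, 4)

∇φ = (4x, 2y + 8, 8z - 8)
Step 1: at (1, 4, -2), ∇φ = (4, 16, -24) → (1, 4, -2) − 0.25·(4, 16, -24) = (0, 0, 4)
Step 2: at (0, 0, 4), ∇φ = (0, 8, 24) → (0, 0, 4) − 0.25·(0, 8, 24) = (0, -2, -2)
Step 3: at (0, -2, -2), ∇φ = (0, 4, -24) → (0, -2, -2) − 0.25·(0, 4, -24) = (0, -3, 4)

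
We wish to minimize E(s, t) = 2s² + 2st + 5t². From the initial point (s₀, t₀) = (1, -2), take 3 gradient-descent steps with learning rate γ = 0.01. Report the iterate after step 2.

(0.9964, -1.658)

∇E = (4s + 2t, 2s + 10t)
Step 1: at (1, -2), ∇E = (0, -18) → (1, -2) − 0.01·(0, -18) = (1, -1.82)
Step 2: at (1, -1.82), ∇E = (0.36, -16.2) → (1, -1.82) − 0.01·(0.36, -16.2) = (0.9964, -1.658)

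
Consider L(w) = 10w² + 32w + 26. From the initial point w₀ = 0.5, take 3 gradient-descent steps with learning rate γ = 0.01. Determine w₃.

-0.5248

L′(w) = 20w + 32
w₁ = 0.5 − 0.01·42 = 0.08
w₂ = 0.08 − 0.01·33.6 = -0.256
w₃ = -0.256 − 0.01·26.88 = -0.5248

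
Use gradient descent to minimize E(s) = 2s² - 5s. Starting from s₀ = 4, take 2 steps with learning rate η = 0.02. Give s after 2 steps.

E′(s) = 4s - 5
s₁ = 4 − 0.02·11 = 3.78
s₂ = 3.78 − 0.02·10.12 = 3.5776

3.5776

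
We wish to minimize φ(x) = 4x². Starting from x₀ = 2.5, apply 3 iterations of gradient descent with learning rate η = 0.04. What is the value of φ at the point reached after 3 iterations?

φ′(x) = 8x
Step 1: φ′(2.5) = 20; x₁ = 2.5 − 0.04·20 = 1.7
Step 2: φ′(1.7) = 13.6; x₂ = 1.7 − 0.04·13.6 = 1.156
Step 3: φ′(1.156) = 9.248; x₃ = 1.156 − 0.04·9.248 = 0.78608
φ(0.78608) = 2.4716870656

2.4716870656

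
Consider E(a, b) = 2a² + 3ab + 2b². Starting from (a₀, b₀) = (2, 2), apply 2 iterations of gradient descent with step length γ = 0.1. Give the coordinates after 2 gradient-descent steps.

∇E = (4a + 3b, 3a + 4b)
Step 1: at (2, 2), ∇E = (14, 14) → (2, 2) − 0.1·(14, 14) = (0.6, 0.6)
Step 2: at (0.6, 0.6), ∇E = (4.2, 4.2) → (0.6, 0.6) − 0.1·(4.2, 4.2) = (0.18, 0.18)

(0.18, 0.18)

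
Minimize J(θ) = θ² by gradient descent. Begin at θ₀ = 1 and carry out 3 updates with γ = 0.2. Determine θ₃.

J′(θ) = 2θ
Step 1: J′(1) = 2; θ₁ = 1 − 0.2·2 = 0.6
Step 2: J′(0.6) = 1.2; θ₂ = 0.6 − 0.2·1.2 = 0.36
Step 3: J′(0.36) = 0.72; θ₃ = 0.36 − 0.2·0.72 = 0.216

0.216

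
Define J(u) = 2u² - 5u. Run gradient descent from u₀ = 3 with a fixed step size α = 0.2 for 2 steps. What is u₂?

1.32

J′(u) = 4u - 5
Step 1: J′(3) = 7; u₁ = 3 − 0.2·7 = 1.6
Step 2: J′(1.6) = 1.4; u₂ = 1.6 − 0.2·1.4 = 1.32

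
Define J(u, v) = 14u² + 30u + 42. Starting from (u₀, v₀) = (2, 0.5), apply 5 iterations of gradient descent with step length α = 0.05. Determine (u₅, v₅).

(-1.10288, 0.5)

∇J = (28u + 30, 0)
Step 1: at (2, 0.5), ∇J = (86, 0) → (2, 0.5) − 0.05·(86, 0) = (-2.3, 0.5)
Step 2: at (-2.3, 0.5), ∇J = (-34.4, 0) → (-2.3, 0.5) − 0.05·(-34.4, 0) = (-0.58, 0.5)
Step 3: at (-0.58, 0.5), ∇J = (13.76, 0) → (-0.58, 0.5) − 0.05·(13.76, 0) = (-1.268, 0.5)
Step 4: at (-1.268, 0.5), ∇J = (-5.504, 0) → (-1.268, 0.5) − 0.05·(-5.504, 0) = (-0.9928, 0.5)
Step 5: at (-0.9928, 0.5), ∇J = (2.2016, 0) → (-0.9928, 0.5) − 0.05·(2.2016, 0) = (-1.10288, 0.5)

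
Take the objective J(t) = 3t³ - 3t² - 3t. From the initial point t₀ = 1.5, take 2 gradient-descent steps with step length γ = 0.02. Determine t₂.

1.2343995

J′(t) = 9t² - 6t - 3
Step 1: J′(1.5) = 8.25; t₁ = 1.5 − 0.02·8.25 = 1.335
Step 2: J′(1.335) = 5.030025; t₂ = 1.335 − 0.02·5.030025 = 1.2343995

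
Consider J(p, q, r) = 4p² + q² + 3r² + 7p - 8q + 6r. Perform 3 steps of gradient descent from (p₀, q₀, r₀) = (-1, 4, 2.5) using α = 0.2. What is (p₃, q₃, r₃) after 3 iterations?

∇J = (8p + 7, 2q - 8, 6r + 6)
Step 1: at (-1, 4, 2.5), ∇J = (-1, 0, 21) → (-1, 4, 2.5) − 0.2·(-1, 0, 21) = (-0.8, 4, -1.7)
Step 2: at (-0.8, 4, -1.7), ∇J = (0.6, 0, -4.2) → (-0.8, 4, -1.7) − 0.2·(0.6, 0, -4.2) = (-0.92, 4, -0.86)
Step 3: at (-0.92, 4, -0.86), ∇J = (-0.36, 0, 0.84) → (-0.92, 4, -0.86) − 0.2·(-0.36, 0, 0.84) = (-0.848, 4, -1.028)

(-0.848, 4, -1.028)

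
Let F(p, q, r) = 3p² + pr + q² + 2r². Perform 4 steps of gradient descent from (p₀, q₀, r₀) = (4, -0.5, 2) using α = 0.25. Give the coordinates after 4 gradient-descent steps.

(0.546875, -0.03125, 0.2265625)

∇F = (6p + r, 2q, p + 4r)
(p₁, q₁, r₁) = (4, -0.5, 2) − 0.25·(26, -1, 12) = (-2.5, -0.25, -1)
(p₂, q₂, r₂) = (-2.5, -0.25, -1) − 0.25·(-16, -0.5, -6.5) = (1.5, -0.125, 0.625)
(p₃, q₃, r₃) = (1.5, -0.125, 0.625) − 0.25·(9.625, -0.25, 4) = (-0.90625, -0.0625, -0.375)
(p₄, q₄, r₄) = (-0.90625, -0.0625, -0.375) − 0.25·(-5.8125, -0.125, -2.40625) = (0.546875, -0.03125, 0.2265625)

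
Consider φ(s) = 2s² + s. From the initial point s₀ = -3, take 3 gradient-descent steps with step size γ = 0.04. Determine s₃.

φ′(s) = 4s + 1
s₁ = -3 − 0.04·(-11) = -2.56
s₂ = -2.56 − 0.04·(-9.24) = -2.1904
s₃ = -2.1904 − 0.04·(-7.7616) = -1.879936

-1.879936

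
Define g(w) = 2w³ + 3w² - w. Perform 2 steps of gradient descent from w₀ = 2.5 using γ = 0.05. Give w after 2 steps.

-0.0041875

g′(w) = 6w² + 6w - 1
w₁ = 2.5 − 0.05·51.5 = -0.075
w₂ = -0.075 − 0.05·(-1.41625) = -0.0041875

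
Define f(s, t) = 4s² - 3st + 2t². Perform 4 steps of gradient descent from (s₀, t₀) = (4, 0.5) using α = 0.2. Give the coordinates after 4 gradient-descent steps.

(2.1696, -0.9664)

∇f = (8s - 3t, -3s + 4t)
(s₁, t₁) = (4, 0.5) − 0.2·(30.5, -10) = (-2.1, 2.5)
(s₂, t₂) = (-2.1, 2.5) − 0.2·(-24.3, 16.3) = (2.76, -0.76)
(s₃, t₃) = (2.76, -0.76) − 0.2·(24.36, -11.32) = (-2.112, 1.504)
(s₄, t₄) = (-2.112, 1.504) − 0.2·(-21.408, 12.352) = (2.1696, -0.9664)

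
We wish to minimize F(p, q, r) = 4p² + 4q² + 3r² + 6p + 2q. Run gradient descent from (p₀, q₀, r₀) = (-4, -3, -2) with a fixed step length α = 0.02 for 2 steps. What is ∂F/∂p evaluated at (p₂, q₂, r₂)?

-18.3456

∇F = (8p + 6, 8q + 2, 6r)
Step 1: at (-4, -3, -2), ∇F = (-26, -22, -12) → (-4, -3, -2) − 0.02·(-26, -22, -12) = (-3.48, -2.56, -1.76)
Step 2: at (-3.48, -2.56, -1.76), ∇F = (-21.84, -18.48, -10.56) → (-3.48, -2.56, -1.76) − 0.02·(-21.84, -18.48, -10.56) = (-3.0432, -2.1904, -1.5488)
∂F/∂p at (-3.0432, -2.1904, -1.5488) = -18.3456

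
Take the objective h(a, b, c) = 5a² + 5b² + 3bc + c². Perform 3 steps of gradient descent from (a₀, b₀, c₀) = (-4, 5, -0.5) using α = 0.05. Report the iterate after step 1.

(-2, 2.575, -1.2)

∇h = (10a, 10b + 3c, 3b + 2c)
Step 1: at (-4, 5, -0.5), ∇h = (-40, 48.5, 14) → (-4, 5, -0.5) − 0.05·(-40, 48.5, 14) = (-2, 2.575, -1.2)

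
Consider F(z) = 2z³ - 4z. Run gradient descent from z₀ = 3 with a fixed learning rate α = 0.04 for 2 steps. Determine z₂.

0.92

F′(z) = 6z² - 4
Step 1: F′(3) = 50; z₁ = 3 − 0.04·50 = 1
Step 2: F′(1) = 2; z₂ = 1 − 0.04·2 = 0.92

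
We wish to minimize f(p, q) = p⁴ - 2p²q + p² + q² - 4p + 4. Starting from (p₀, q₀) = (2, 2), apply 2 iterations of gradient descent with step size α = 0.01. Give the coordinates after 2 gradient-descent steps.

(1.74416384, 2.066912)

∇f = (4p³ - 4pq + 2p - 4, -2p² + 2q)
Step 1: at (2, 2), ∇f = (16, -4) → (2, 2) − 0.01·(16, -4) = (1.84, 2.04)
Step 2: at (1.84, 2.04), ∇f = (9.583616, -2.6912) → (1.84, 2.04) − 0.01·(9.583616, -2.6912) = (1.74416384, 2.066912)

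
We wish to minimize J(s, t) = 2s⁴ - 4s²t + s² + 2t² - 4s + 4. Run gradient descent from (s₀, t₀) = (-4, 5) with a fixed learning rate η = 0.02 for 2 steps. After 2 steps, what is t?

∇J = (8s³ - 8st + 2s - 4, -4s² + 4t)
Step 1: at (-4, 5), ∇J = (-364, -44) → (-4, 5) − 0.02·(-364, -44) = (3.28, 5.88)
Step 2: at (3.28, 5.88), ∇J = (130.569216, -19.5136) → (3.28, 5.88) − 0.02·(130.569216, -19.5136) = (0.66861568, 6.270272)
t = 6.270272

6.270272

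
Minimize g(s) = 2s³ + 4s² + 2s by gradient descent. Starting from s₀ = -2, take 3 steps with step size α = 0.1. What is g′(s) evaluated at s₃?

3408.644096

g′(s) = 6s² + 8s + 2
Step 1: g′(-2) = 10; s₁ = -2 − 0.1·10 = -3
Step 2: g′(-3) = 32; s₂ = -3 − 0.1·32 = -6.2
Step 3: g′(-6.2) = 183.04; s₃ = -6.2 − 0.1·183.04 = -24.504
g′(s) at (-24.504) = 3408.644096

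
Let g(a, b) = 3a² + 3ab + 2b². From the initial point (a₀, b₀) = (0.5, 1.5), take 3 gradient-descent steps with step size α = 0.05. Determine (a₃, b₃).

∇g = (6a + 3b, 3a + 4b)
Step 1: at (0.5, 1.5), ∇g = (7.5, 7.5) → (0.5, 1.5) − 0.05·(7.5, 7.5) = (0.125, 1.125)
Step 2: at (0.125, 1.125), ∇g = (4.125, 4.875) → (0.125, 1.125) − 0.05·(4.125, 4.875) = (-0.08125, 0.88125)
Step 3: at (-0.08125, 0.88125), ∇g = (2.15625, 3.28125) → (-0.08125, 0.88125) − 0.05·(2.15625, 3.28125) = (-0.1890625, 0.7171875)

(-0.1890625, 0.7171875)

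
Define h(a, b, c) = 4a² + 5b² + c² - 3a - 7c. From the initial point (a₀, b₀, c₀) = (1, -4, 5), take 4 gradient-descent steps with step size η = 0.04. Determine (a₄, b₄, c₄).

∇h = (8a - 3, 10b, 2c - 7)
Step 1: at (1, -4, 5), ∇h = (5, -40, 3) → (1, -4, 5) − 0.04·(5, -40, 3) = (0.8, -2.4, 4.88)
Step 2: at (0.8, -2.4, 4.88), ∇h = (3.4, -24, 2.76) → (0.8, -2.4, 4.88) − 0.04·(3.4, -24, 2.76) = (0.664, -1.44, 4.7696)
Step 3: at (0.664, -1.44, 4.7696), ∇h = (2.312, -14.4, 2.5392) → (0.664, -1.44, 4.7696) − 0.04·(2.312, -14.4, 2.5392) = (0.57152, -0.864, 4.668032)
Step 4: at (0.57152, -0.864, 4.668032), ∇h = (1.57216, -8.64, 2.336064) → (0.57152, -0.864, 4.668032) − 0.04·(1.57216, -8.64, 2.336064) = (0.5086336, -0.5184, 4.57458944)

(0.5086336, -0.5184, 4.57458944)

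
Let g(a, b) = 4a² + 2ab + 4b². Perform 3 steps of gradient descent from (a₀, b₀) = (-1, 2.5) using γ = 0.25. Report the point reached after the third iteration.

(-2.3125, -2.75)

∇g = (8a + 2b, 2a + 8b)
Step 1: at (-1, 2.5), ∇g = (-3, 18) → (-1, 2.5) − 0.25·(-3, 18) = (-0.25, -2)
Step 2: at (-0.25, -2), ∇g = (-6, -16.5) → (-0.25, -2) − 0.25·(-6, -16.5) = (1.25, 2.125)
Step 3: at (1.25, 2.125), ∇g = (14.25, 19.5) → (1.25, 2.125) − 0.25·(14.25, 19.5) = (-2.3125, -2.75)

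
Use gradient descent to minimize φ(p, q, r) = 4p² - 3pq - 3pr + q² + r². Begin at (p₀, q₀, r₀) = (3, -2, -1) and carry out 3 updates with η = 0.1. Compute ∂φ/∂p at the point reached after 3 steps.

0.048

∇φ = (8p - 3q - 3r, -3p + 2q, -3p + 2r)
(p₁, q₁, r₁) = (3, -2, -1) − 0.1·(33, -13, -11) = (-0.3, -0.7, 0.1)
(p₂, q₂, r₂) = (-0.3, -0.7, 0.1) − 0.1·(-0.6, -0.5, 1.1) = (-0.24, -0.65, -0.01)
(p₃, q₃, r₃) = (-0.24, -0.65, -0.01) − 0.1·(0.06, -0.58, 0.7) = (-0.246, -0.592, -0.08)
∂φ/∂p at (-0.246, -0.592, -0.08) = 0.048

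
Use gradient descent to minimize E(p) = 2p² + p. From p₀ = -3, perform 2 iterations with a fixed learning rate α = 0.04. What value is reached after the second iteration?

-2.1904

E′(p) = 4p + 1
Step 1: E′(-3) = -11; p₁ = -3 − 0.04·(-11) = -2.56
Step 2: E′(-2.56) = -9.24; p₂ = -2.56 − 0.04·(-9.24) = -2.1904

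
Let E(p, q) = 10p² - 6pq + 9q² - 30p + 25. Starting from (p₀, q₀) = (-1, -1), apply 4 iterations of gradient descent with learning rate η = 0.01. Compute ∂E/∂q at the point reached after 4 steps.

∇E = (20p - 6q - 30, -6p + 18q)
(p₁, q₁) = (-1, -1) − 0.01·(-44, -12) = (-0.56, -0.88)
(p₂, q₂) = (-0.56, -0.88) − 0.01·(-35.92, -12.48) = (-0.2008, -0.7552)
(p₃, q₃) = (-0.2008, -0.7552) − 0.01·(-29.4848, -12.3888) = (0.094048, -0.631312)
(p₄, q₄) = (0.094048, -0.631312) − 0.01·(-24.331168, -11.927904) = (0.33735968, -0.51203296)
∂E/∂q at (0.33735968, -0.51203296) = -11.24075136

-11.24075136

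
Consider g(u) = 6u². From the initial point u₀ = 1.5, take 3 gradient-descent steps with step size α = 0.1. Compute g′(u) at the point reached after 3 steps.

-0.144

g′(u) = 12u
u₁ = 1.5 − 0.1·18 = -0.3
u₂ = -0.3 − 0.1·(-3.6) = 0.06
u₃ = 0.06 − 0.1·0.72 = -0.012
g′(u) at (-0.012) = -0.144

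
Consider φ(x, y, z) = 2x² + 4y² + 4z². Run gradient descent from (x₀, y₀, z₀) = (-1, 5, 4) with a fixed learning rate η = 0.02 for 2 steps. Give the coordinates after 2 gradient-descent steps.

(-0.8464, 3.528, 2.8224)

∇φ = (4x, 8y, 8z)
Step 1: at (-1, 5, 4), ∇φ = (-4, 40, 32) → (-1, 5, 4) − 0.02·(-4, 40, 32) = (-0.92, 4.2, 3.36)
Step 2: at (-0.92, 4.2, 3.36), ∇φ = (-3.68, 33.6, 26.88) → (-0.92, 4.2, 3.36) − 0.02·(-3.68, 33.6, 26.88) = (-0.8464, 3.528, 2.8224)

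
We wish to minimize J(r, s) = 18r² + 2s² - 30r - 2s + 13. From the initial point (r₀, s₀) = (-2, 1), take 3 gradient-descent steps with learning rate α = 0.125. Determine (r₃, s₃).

(122.3125, 0.5625)

∇J = (36r - 30, 4s - 2)
(r₁, s₁) = (-2, 1) − 0.125·(-102, 2) = (10.75, 0.75)
(r₂, s₂) = (10.75, 0.75) − 0.125·(357, 1) = (-33.875, 0.625)
(r₃, s₃) = (-33.875, 0.625) − 0.125·(-1249.5, 0.5) = (122.3125, 0.5625)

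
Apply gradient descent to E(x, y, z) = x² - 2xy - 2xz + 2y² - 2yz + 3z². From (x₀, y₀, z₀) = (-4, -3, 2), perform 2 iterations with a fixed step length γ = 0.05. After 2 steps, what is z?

-0.14

∇E = (2x - 2y - 2z, -2x + 4y - 2z, -2x - 2y + 6z)
(x₁, y₁, z₁) = (-4, -3, 2) − 0.05·(-6, -8, 26) = (-3.7, -2.6, 0.7)
(x₂, y₂, z₂) = (-3.7, -2.6, 0.7) − 0.05·(-3.6, -4.4, 16.8) = (-3.52, -2.38, -0.14)
z = -0.14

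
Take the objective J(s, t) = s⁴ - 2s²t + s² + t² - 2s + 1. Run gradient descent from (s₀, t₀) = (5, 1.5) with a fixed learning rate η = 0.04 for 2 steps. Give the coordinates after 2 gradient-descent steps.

(429.88014848, 19.059552)

∇J = (4s³ - 4st + 2s - 2, -2s² + 2t)
(s₁, t₁) = (5, 1.5) − 0.04·(478, -47) = (-14.12, 3.38)
(s₂, t₂) = (-14.12, 3.38) − 0.04·(-11100.003712, -391.9888) = (429.88014848, 19.059552)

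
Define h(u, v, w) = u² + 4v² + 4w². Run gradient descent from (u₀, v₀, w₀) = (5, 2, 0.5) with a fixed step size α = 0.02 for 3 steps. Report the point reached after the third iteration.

∇h = (2u, 8v, 8w)
(u₁, v₁, w₁) = (5, 2, 0.5) − 0.02·(10, 16, 4) = (4.8, 1.68, 0.42)
(u₂, v₂, w₂) = (4.8, 1.68, 0.42) − 0.02·(9.6, 13.44, 3.36) = (4.608, 1.4112, 0.3528)
(u₃, v₃, w₃) = (4.608, 1.4112, 0.3528) − 0.02·(9.216, 11.2896, 2.8224) = (4.42368, 1.185408, 0.296352)

(4.42368, 1.185408, 0.296352)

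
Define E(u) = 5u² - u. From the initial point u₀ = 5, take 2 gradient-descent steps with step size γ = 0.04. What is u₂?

E′(u) = 10u - 1
u₁ = 5 − 0.04·49 = 3.04
u₂ = 3.04 − 0.04·29.4 = 1.864

1.864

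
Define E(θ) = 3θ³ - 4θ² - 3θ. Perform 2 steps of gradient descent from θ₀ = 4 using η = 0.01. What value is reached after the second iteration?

E′(θ) = 9θ² - 8θ - 3
θ₁ = 4 − 0.01·109 = 2.91
θ₂ = 2.91 − 0.01·49.9329 = 2.410671

2.410671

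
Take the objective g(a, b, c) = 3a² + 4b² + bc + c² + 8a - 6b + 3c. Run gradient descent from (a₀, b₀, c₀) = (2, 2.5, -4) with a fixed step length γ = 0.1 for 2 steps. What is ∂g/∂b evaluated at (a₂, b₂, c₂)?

∇g = (6a + 8, 8b + c - 6, b + 2c + 3)
(a₁, b₁, c₁) = (2, 2.5, -4) − 0.1·(20, 10, -2.5) = (0, 1.5, -3.75)
(a₂, b₂, c₂) = (0, 1.5, -3.75) − 0.1·(8, 2.25, -3) = (-0.8, 1.275, -3.45)
∂g/∂b at (-0.8, 1.275, -3.45) = 0.75

0.75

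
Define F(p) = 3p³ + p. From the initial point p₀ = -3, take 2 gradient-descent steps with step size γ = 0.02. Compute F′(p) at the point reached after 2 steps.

656.666416608256

F′(p) = 9p² + 1
Step 1: F′(-3) = 82; p₁ = -3 − 0.02·82 = -4.64
Step 2: F′(-4.64) = 194.7664; p₂ = -4.64 − 0.02·194.7664 = -8.535328
F′(p) at (-8.535328) = 656.666416608256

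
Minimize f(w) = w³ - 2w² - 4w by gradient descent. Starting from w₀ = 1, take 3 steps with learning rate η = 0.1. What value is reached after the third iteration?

1.9558125

f′(w) = 3w² - 4w - 4
w₁ = 1 − 0.1·(-5) = 1.5
w₂ = 1.5 − 0.1·(-3.25) = 1.825
w₃ = 1.825 − 0.1·(-1.308125) = 1.9558125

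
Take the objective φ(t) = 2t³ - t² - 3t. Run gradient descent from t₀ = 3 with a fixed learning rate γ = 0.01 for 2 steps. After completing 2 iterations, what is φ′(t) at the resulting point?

φ′(t) = 6t² - 2t - 3
t₁ = 3 − 0.01·45 = 2.55
t₂ = 2.55 − 0.01·30.915 = 2.24085
φ′(t) at (2.24085) = 22.646752335

22.646752335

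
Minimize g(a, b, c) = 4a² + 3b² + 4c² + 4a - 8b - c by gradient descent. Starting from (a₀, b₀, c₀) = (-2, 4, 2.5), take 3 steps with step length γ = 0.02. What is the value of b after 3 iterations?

3.150592

∇g = (8a + 4, 6b - 8, 8c - 1)
(a₁, b₁, c₁) = (-2, 4, 2.5) − 0.02·(-12, 16, 19) = (-1.76, 3.68, 2.12)
(a₂, b₂, c₂) = (-1.76, 3.68, 2.12) − 0.02·(-10.08, 14.08, 15.96) = (-1.5584, 3.3984, 1.8008)
(a₃, b₃, c₃) = (-1.5584, 3.3984, 1.8008) − 0.02·(-8.4672, 12.3904, 13.4064) = (-1.389056, 3.150592, 1.532672)
b = 3.150592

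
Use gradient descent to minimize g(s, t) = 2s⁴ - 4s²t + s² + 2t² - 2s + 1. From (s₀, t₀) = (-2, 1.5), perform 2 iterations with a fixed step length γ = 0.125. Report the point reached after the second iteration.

∇g = (8s³ - 8st + 2s - 2, -4s² + 4t)
(s₁, t₁) = (-2, 1.5) − 0.125·(-46, -10) = (3.75, 2.75)
(s₂, t₂) = (3.75, 2.75) − 0.125·(344.875, -45.25) = (-39.359375, 8.40625)

(-39.359375, 8.40625)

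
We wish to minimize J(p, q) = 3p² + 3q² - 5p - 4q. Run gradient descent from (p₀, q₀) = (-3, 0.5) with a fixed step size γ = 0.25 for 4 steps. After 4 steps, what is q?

∇J = (6p - 5, 6q - 4)
(p₁, q₁) = (-3, 0.5) − 0.25·(-23, -1) = (2.75, 0.75)
(p₂, q₂) = (2.75, 0.75) − 0.25·(11.5, 0.5) = (-0.125, 0.625)
(p₃, q₃) = (-0.125, 0.625) − 0.25·(-5.75, -0.25) = (1.3125, 0.6875)
(p₄, q₄) = (1.3125, 0.6875) − 0.25·(2.875, 0.125) = (0.59375, 0.65625)
q = 0.65625

0.65625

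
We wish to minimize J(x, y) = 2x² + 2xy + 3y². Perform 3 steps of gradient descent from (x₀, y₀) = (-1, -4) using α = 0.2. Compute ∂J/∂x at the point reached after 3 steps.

1.6

∇J = (4x + 2y, 2x + 6y)
Step 1: at (-1, -4), ∇J = (-12, -26) → (-1, -4) − 0.2·(-12, -26) = (1.4, 1.2)
Step 2: at (1.4, 1.2), ∇J = (8, 10) → (1.4, 1.2) − 0.2·(8, 10) = (-0.2, -0.8)
Step 3: at (-0.2, -0.8), ∇J = (-2.4, -5.2) → (-0.2, -0.8) − 0.2·(-2.4, -5.2) = (0.28, 0.24)
∂J/∂x at (0.28, 0.24) = 1.6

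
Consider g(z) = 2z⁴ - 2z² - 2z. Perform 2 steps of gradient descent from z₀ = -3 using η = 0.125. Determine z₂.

g′(z) = 8z³ - 4z - 2
Step 1: g′(-3) = -206; z₁ = -3 − 0.125·(-206) = 22.75
Step 2: g′(22.75) = 94103.375; z₂ = 22.75 − 0.125·94103.375 = -11740.171875

-11740.171875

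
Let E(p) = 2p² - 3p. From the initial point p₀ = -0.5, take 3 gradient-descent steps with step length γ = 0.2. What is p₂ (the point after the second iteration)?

0.7

E′(p) = 4p - 3
p₁ = -0.5 − 0.2·(-5) = 0.5
p₂ = 0.5 − 0.2·(-1) = 0.7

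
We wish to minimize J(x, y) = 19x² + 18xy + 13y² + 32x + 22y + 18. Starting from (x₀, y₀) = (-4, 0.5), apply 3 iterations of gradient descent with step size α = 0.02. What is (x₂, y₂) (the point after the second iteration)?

(-1.5136, 0.796)

∇J = (38x + 18y + 32, 18x + 26y + 22)
(x₁, y₁) = (-4, 0.5) − 0.02·(-111, -37) = (-1.78, 1.24)
(x₂, y₂) = (-1.78, 1.24) − 0.02·(-13.32, 22.2) = (-1.5136, 0.796)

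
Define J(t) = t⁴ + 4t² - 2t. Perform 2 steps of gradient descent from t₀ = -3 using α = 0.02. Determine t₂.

-0.22617856

J′(t) = 4t³ + 8t - 2
Step 1: J′(-3) = -134; t₁ = -3 − 0.02·(-134) = -0.32
Step 2: J′(-0.32) = -4.691072; t₂ = -0.32 − 0.02·(-4.691072) = -0.22617856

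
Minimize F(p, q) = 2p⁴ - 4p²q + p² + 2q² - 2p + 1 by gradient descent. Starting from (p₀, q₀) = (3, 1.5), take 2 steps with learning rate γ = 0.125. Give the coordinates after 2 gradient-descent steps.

(7880.25, 202.625)

∇F = (8p³ - 8pq + 2p - 2, -4p² + 4q)
(p₁, q₁) = (3, 1.5) − 0.125·(184, -30) = (-20, 5.25)
(p₂, q₂) = (-20, 5.25) − 0.125·(-63202, -1579) = (7880.25, 202.625)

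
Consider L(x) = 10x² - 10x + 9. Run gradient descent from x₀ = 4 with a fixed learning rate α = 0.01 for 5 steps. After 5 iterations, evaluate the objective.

19.653337344

L′(x) = 20x - 10
Step 1: L′(4) = 70; x₁ = 4 − 0.01·70 = 3.3
Step 2: L′(3.3) = 56; x₂ = 3.3 − 0.01·56 = 2.74
Step 3: L′(2.74) = 44.8; x₃ = 2.74 − 0.01·44.8 = 2.292
Step 4: L′(2.292) = 35.84; x₄ = 2.292 − 0.01·35.84 = 1.9336
Step 5: L′(1.9336) = 28.672; x₅ = 1.9336 − 0.01·28.672 = 1.64688
L(1.64688) = 19.653337344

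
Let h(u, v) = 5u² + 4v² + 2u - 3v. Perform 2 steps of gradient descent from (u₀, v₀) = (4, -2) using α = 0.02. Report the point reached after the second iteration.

(2.488, -1.3008)

∇h = (10u + 2, 8v - 3)
(u₁, v₁) = (4, -2) − 0.02·(42, -19) = (3.16, -1.62)
(u₂, v₂) = (3.16, -1.62) − 0.02·(33.6, -15.96) = (2.488, -1.3008)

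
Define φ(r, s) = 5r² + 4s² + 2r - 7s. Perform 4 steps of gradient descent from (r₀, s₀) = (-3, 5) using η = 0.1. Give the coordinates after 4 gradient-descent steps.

(-0.2, 0.8816)

∇φ = (10r + 2, 8s - 7)
Step 1: at (-3, 5), ∇φ = (-28, 33) → (-3, 5) − 0.1·(-28, 33) = (-0.2, 1.7)
Step 2: at (-0.2, 1.7), ∇φ = (0, 6.6) → (-0.2, 1.7) − 0.1·(0, 6.6) = (-0.2, 1.04)
Step 3: at (-0.2, 1.04), ∇φ = (0, 1.32) → (-0.2, 1.04) − 0.1·(0, 1.32) = (-0.2, 0.908)
Step 4: at (-0.2, 0.908), ∇φ = (0, 0.264) → (-0.2, 0.908) − 0.1·(0, 0.264) = (-0.2, 0.8816)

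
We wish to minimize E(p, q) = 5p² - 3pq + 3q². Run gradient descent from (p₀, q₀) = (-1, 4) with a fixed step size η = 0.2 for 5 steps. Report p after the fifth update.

∇E = (10p - 3q, -3p + 6q)
(p₁, q₁) = (-1, 4) − 0.2·(-22, 27) = (3.4, -1.4)
(p₂, q₂) = (3.4, -1.4) − 0.2·(38.2, -18.6) = (-4.24, 2.32)
(p₃, q₃) = (-4.24, 2.32) − 0.2·(-49.36, 26.64) = (5.632, -3.008)
(p₄, q₄) = (5.632, -3.008) − 0.2·(65.344, -34.944) = (-7.4368, 3.9808)
(p₅, q₅) = (-7.4368, 3.9808) − 0.2·(-86.3104, 46.1952) = (9.82528, -5.25824)
p = 9.82528

9.82528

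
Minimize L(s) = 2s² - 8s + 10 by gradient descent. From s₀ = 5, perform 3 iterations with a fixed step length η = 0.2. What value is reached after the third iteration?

L′(s) = 4s - 8
Step 1: L′(5) = 12; s₁ = 5 − 0.2·12 = 2.6
Step 2: L′(2.6) = 2.4; s₂ = 2.6 − 0.2·2.4 = 2.12
Step 3: L′(2.12) = 0.48; s₃ = 2.12 − 0.2·0.48 = 2.024

2.024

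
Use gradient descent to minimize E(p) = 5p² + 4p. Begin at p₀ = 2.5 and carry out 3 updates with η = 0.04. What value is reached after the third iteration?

0.2264

E′(p) = 10p + 4
p₁ = 2.5 − 0.04·29 = 1.34
p₂ = 1.34 − 0.04·17.4 = 0.644
p₃ = 0.644 − 0.04·10.44 = 0.2264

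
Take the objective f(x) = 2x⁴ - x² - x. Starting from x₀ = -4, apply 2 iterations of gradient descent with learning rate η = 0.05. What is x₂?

f′(x) = 8x³ - 2x - 1
Step 1: f′(-4) = -505; x₁ = -4 − 0.05·(-505) = 21.25
Step 2: f′(21.25) = 76722.125; x₂ = 21.25 − 0.05·76722.125 = -3814.85625

-3814.85625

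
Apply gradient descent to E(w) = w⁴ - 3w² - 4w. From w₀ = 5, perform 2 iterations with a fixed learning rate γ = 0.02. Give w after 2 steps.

1.69132544

E′(w) = 4w³ - 6w - 4
w₁ = 5 − 0.02·466 = -4.32
w₂ = -4.32 − 0.02·(-300.566272) = 1.69132544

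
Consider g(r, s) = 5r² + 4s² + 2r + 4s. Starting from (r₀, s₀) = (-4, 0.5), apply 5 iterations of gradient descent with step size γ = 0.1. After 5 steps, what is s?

∇g = (10r + 2, 8s + 4)
Step 1: at (-4, 0.5), ∇g = (-38, 8) → (-4, 0.5) − 0.1·(-38, 8) = (-0.2, -0.3)
Step 2: at (-0.2, -0.3), ∇g = (0, 1.6) → (-0.2, -0.3) − 0.1·(0, 1.6) = (-0.2, -0.46)
Step 3: at (-0.2, -0.46), ∇g = (0, 0.32) → (-0.2, -0.46) − 0.1·(0, 0.32) = (-0.2, -0.492)
Step 4: at (-0.2, -0.492), ∇g = (0, 0.064) → (-0.2, -0.492) − 0.1·(0, 0.064) = (-0.2, -0.4984)
Step 5: at (-0.2, -0.4984), ∇g = (0, 0.0128) → (-0.2, -0.4984) − 0.1·(0, 0.0128) = (-0.2, -0.49968)
s = -0.49968

-0.49968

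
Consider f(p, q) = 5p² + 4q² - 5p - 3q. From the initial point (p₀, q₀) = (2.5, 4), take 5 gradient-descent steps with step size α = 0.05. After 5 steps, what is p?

0.5625

∇f = (10p - 5, 8q - 3)
(p₁, q₁) = (2.5, 4) − 0.05·(20, 29) = (1.5, 2.55)
(p₂, q₂) = (1.5, 2.55) − 0.05·(10, 17.4) = (1, 1.68)
(p₃, q₃) = (1, 1.68) − 0.05·(5, 10.44) = (0.75, 1.158)
(p₄, q₄) = (0.75, 1.158) − 0.05·(2.5, 6.264) = (0.625, 0.8448)
(p₅, q₅) = (0.625, 0.8448) − 0.05·(1.25, 3.7584) = (0.5625, 0.65688)
p = 0.5625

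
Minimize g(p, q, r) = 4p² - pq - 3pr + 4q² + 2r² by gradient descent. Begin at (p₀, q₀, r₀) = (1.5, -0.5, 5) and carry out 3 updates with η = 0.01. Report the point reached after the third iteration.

∇g = (8p - q - 3r, -p + 8q, -3p + 4r)
Step 1: at (1.5, -0.5, 5), ∇g = (-2.5, -5.5, 15.5) → (1.5, -0.5, 5) − 0.01·(-2.5, -5.5, 15.5) = (1.525, -0.445, 4.845)
Step 2: at (1.525, -0.445, 4.845), ∇g = (-1.89, -5.085, 14.805) → (1.525, -0.445, 4.845) − 0.01·(-1.89, -5.085, 14.805) = (1.5439, -0.39415, 4.69695)
Step 3: at (1.5439, -0.39415, 4.69695), ∇g = (-1.3455, -4.6971, 14.1561) → (1.5439, -0.39415, 4.69695) − 0.01·(-1.3455, -4.6971, 14.1561) = (1.557355, -0.347179, 4.555389)

(1.557355, -0.347179, 4.555389)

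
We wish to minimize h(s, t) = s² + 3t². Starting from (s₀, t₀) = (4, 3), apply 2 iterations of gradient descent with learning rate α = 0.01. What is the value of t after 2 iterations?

∇h = (2s, 6t)
Step 1: at (4, 3), ∇h = (8, 18) → (4, 3) − 0.01·(8, 18) = (3.92, 2.82)
Step 2: at (3.92, 2.82), ∇h = (7.84, 16.92) → (3.92, 2.82) − 0.01·(7.84, 16.92) = (3.8416, 2.6508)
t = 2.6508

2.6508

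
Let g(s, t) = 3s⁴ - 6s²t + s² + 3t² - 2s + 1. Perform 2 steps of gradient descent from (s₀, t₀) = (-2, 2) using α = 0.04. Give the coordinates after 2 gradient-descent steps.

(0.41569792, 1.890944)

∇g = (12s³ - 12st + 2s - 2, -6s² + 6t)
(s₁, t₁) = (-2, 2) − 0.04·(-54, -12) = (0.16, 2.48)
(s₂, t₂) = (0.16, 2.48) − 0.04·(-6.392448, 14.7264) = (0.41569792, 1.890944)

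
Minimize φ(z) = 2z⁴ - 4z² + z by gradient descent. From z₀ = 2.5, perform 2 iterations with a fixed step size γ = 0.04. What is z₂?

φ′(z) = 8z³ - 8z + 1
Step 1: φ′(2.5) = 106; z₁ = 2.5 − 0.04·106 = -1.74
Step 2: φ′(-1.74) = -27.224192; z₂ = -1.74 − 0.04·(-27.224192) = -0.65103232

-0.65103232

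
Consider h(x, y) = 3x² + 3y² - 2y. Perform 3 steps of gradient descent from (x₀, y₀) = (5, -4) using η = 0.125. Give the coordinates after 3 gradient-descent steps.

∇h = (6x, 6y - 2)
Step 1: at (5, -4), ∇h = (30, -26) → (5, -4) − 0.125·(30, -26) = (1.25, -0.75)
Step 2: at (1.25, -0.75), ∇h = (7.5, -6.5) → (1.25, -0.75) − 0.125·(7.5, -6.5) = (0.3125, 0.0625)
Step 3: at (0.3125, 0.0625), ∇h = (1.875, -1.625) → (0.3125, 0.0625) − 0.125·(1.875, -1.625) = (0.078125, 0.265625)

(0.078125, 0.265625)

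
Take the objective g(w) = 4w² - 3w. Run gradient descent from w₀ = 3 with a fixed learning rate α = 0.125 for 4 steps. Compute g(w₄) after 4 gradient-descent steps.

g′(w) = 8w - 3
Step 1: g′(3) = 21; w₁ = 3 − 0.125·21 = 0.375
Step 2: g′(0.375) = 0; w₂ = 0.375 − 0.125·0 = 0.375
Step 3: g′(0.375) = 0; w₃ = 0.375 − 0.125·0 = 0.375
Step 4: g′(0.375) = 0; w₄ = 0.375 − 0.125·0 = 0.375
g(0.375) = -0.5625

-0.5625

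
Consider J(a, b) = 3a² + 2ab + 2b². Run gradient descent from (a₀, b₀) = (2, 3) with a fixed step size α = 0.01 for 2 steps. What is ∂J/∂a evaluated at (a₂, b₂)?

15.304

∇J = (6a + 2b, 2a + 4b)
(a₁, b₁) = (2, 3) − 0.01·(18, 16) = (1.82, 2.84)
(a₂, b₂) = (1.82, 2.84) − 0.01·(16.6, 15) = (1.654, 2.69)
∂J/∂a at (1.654, 2.69) = 15.304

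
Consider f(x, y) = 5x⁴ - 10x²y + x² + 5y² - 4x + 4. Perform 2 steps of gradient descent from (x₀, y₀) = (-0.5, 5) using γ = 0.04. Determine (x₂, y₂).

∇f = (20x³ - 20xy + 2x - 4, -10x² + 10y)
Step 1: at (-0.5, 5), ∇f = (42.5, 47.5) → (-0.5, 5) − 0.04·(42.5, 47.5) = (-2.2, 3.1)
Step 2: at (-2.2, 3.1), ∇f = (-84.96, -17.4) → (-2.2, 3.1) − 0.04·(-84.96, -17.4) = (1.1984, 3.796)

(1.1984, 3.796)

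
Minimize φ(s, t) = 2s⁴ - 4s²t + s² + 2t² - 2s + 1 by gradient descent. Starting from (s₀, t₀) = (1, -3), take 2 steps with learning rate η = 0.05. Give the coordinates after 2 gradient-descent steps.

(0.1744, -1.688)

∇φ = (8s³ - 8st + 2s - 2, -4s² + 4t)
(s₁, t₁) = (1, -3) − 0.05·(32, -16) = (-0.6, -2.2)
(s₂, t₂) = (-0.6, -2.2) − 0.05·(-15.488, -10.24) = (0.1744, -1.688)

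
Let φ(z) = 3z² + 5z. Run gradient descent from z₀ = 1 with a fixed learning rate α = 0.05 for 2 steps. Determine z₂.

φ′(z) = 6z + 5
Step 1: φ′(1) = 11; z₁ = 1 − 0.05·11 = 0.45
Step 2: φ′(0.45) = 7.7; z₂ = 0.45 − 0.05·7.7 = 0.065

0.065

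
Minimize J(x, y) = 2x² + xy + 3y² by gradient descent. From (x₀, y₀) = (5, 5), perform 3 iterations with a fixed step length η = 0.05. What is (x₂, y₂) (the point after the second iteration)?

∇J = (4x + y, x + 6y)
(x₁, y₁) = (5, 5) − 0.05·(25, 35) = (3.75, 3.25)
(x₂, y₂) = (3.75, 3.25) − 0.05·(18.25, 23.25) = (2.8375, 2.0875)

(2.8375, 2.0875)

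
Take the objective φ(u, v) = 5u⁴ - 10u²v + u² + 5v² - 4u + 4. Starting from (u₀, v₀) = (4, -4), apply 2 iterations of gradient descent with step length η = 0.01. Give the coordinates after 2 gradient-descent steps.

∇φ = (20u³ - 20uv + 2u - 4, -10u² + 10v)
Step 1: at (4, -4), ∇φ = (1604, -200) → (4, -4) − 0.01·(1604, -200) = (-12.04, -2)
Step 2: at (-12.04, -2), ∇φ = (-35416.43328, -1469.616) → (-12.04, -2) − 0.01·(-35416.43328, -1469.616) = (342.1243328, 12.69616)

(342.1243328, 12.69616)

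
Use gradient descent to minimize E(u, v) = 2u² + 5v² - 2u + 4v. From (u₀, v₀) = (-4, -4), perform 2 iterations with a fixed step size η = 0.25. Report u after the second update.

∇E = (4u - 2, 10v + 4)
(u₁, v₁) = (-4, -4) − 0.25·(-18, -36) = (0.5, 5)
(u₂, v₂) = (0.5, 5) − 0.25·(0, 54) = (0.5, -8.5)
u = 0.5

0.5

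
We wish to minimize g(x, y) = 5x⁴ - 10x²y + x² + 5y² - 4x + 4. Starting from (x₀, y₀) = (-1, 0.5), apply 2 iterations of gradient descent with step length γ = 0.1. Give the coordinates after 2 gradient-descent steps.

∇g = (20x³ - 20xy + 2x - 4, -10x² + 10y)
(x₁, y₁) = (-1, 0.5) − 0.1·(-16, -5) = (0.6, 1)
(x₂, y₂) = (0.6, 1) − 0.1·(-10.48, 6.4) = (1.648, 0.36)

(1.648, 0.36)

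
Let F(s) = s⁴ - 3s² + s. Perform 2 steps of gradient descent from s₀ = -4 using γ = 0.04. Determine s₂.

F′(s) = 4s³ - 6s + 1
Step 1: F′(-4) = -231; s₁ = -4 − 0.04·(-231) = 5.24
Step 2: F′(5.24) = 545.071296; s₂ = 5.24 − 0.04·545.071296 = -16.56285184

-16.56285184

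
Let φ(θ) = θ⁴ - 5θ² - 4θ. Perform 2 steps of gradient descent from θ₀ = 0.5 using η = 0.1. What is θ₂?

2.11585

φ′(θ) = 4θ³ - 10θ - 4
θ₁ = 0.5 − 0.1·(-8.5) = 1.35
θ₂ = 1.35 − 0.1·(-7.6585) = 2.11585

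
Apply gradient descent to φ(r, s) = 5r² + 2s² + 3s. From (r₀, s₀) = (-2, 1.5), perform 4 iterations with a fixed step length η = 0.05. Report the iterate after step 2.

(-0.5, 0.69)

∇φ = (10r, 4s + 3)
(r₁, s₁) = (-2, 1.5) − 0.05·(-20, 9) = (-1, 1.05)
(r₂, s₂) = (-1, 1.05) − 0.05·(-10, 7.2) = (-0.5, 0.69)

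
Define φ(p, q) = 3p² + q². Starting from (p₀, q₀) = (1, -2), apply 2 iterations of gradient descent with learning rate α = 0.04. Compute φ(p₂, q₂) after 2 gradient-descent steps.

3.86643712

∇φ = (6p, 2q)
Step 1: at (1, -2), ∇φ = (6, -4) → (1, -2) − 0.04·(6, -4) = (0.76, -1.84)
Step 2: at (0.76, -1.84), ∇φ = (4.56, -3.68) → (0.76, -1.84) − 0.04·(4.56, -3.68) = (0.5776, -1.6928)
φ(0.5776, -1.6928) = 3.86643712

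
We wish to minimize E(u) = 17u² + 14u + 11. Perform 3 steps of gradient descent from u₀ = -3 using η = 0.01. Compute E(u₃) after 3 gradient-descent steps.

17.530473366528

E′(u) = 34u + 14
u₁ = -3 − 0.01·(-88) = -2.12
u₂ = -2.12 − 0.01·(-58.08) = -1.5392
u₃ = -1.5392 − 0.01·(-38.3328) = -1.155872
E(-1.155872) = 17.530473366528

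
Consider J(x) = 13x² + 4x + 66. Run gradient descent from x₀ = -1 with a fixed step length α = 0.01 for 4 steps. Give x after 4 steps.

J′(x) = 26x + 4
Step 1: J′(-1) = -22; x₁ = -1 − 0.01·(-22) = -0.78
Step 2: J′(-0.78) = -16.28; x₂ = -0.78 − 0.01·(-16.28) = -0.6172
Step 3: J′(-0.6172) = -12.0472; x₃ = -0.6172 − 0.01·(-12.0472) = -0.496728
Step 4: J′(-0.496728) = -8.914928; x₄ = -0.496728 − 0.01·(-8.914928) = -0.40757872

-0.40757872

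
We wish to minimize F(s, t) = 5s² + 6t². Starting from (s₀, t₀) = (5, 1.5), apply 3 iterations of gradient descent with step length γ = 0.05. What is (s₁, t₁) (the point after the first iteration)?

∇F = (10s, 12t)
(s₁, t₁) = (5, 1.5) − 0.05·(50, 18) = (2.5, 0.6)

(2.5, 0.6)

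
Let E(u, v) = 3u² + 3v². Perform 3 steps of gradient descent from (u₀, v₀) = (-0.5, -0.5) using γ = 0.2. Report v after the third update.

∇E = (6u, 6v)
Step 1: at (-0.5, -0.5), ∇E = (-3, -3) → (-0.5, -0.5) − 0.2·(-3, -3) = (0.1, 0.1)
Step 2: at (0.1, 0.1), ∇E = (0.6, 0.6) → (0.1, 0.1) − 0.2·(0.6, 0.6) = (-0.02, -0.02)
Step 3: at (-0.02, -0.02), ∇E = (-0.12, -0.12) → (-0.02, -0.02) − 0.2·(-0.12, -0.12) = (0.004, 0.004)
v = 0.004

0.004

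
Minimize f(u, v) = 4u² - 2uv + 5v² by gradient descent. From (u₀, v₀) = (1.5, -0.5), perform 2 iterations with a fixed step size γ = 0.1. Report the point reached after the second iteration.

(0.1, 0.04)

∇f = (8u - 2v, -2u + 10v)
Step 1: at (1.5, -0.5), ∇f = (13, -8) → (1.5, -0.5) − 0.1·(13, -8) = (0.2, 0.3)
Step 2: at (0.2, 0.3), ∇f = (1, 2.6) → (0.2, 0.3) − 0.1·(1, 2.6) = (0.1, 0.04)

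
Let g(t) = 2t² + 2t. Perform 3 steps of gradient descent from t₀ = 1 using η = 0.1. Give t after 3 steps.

-0.176

g′(t) = 4t + 2
t₁ = 1 − 0.1·6 = 0.4
t₂ = 0.4 − 0.1·3.6 = 0.04
t₃ = 0.04 − 0.1·2.16 = -0.176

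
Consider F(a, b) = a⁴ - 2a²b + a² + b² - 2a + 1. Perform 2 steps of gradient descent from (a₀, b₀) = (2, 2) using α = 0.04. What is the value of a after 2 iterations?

1.36442368

∇F = (4a³ - 4ab + 2a - 2, -2a² + 2b)
(a₁, b₁) = (2, 2) − 0.04·(18, -4) = (1.28, 2.16)
(a₂, b₂) = (1.28, 2.16) − 0.04·(-2.110592, 1.0432) = (1.36442368, 2.118272)
a = 1.36442368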